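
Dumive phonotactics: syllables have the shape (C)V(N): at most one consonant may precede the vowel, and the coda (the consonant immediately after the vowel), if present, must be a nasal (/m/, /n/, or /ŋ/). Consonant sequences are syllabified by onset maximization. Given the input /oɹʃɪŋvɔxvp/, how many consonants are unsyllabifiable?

4

Under (C)V(N), the unsyllabifiable consonants are /ɹ/, /x/, /v/, /p/ (only a nasal (/m/, /n/, or /ŋ/) is licensed in coda position; onsets are limited to one consonant).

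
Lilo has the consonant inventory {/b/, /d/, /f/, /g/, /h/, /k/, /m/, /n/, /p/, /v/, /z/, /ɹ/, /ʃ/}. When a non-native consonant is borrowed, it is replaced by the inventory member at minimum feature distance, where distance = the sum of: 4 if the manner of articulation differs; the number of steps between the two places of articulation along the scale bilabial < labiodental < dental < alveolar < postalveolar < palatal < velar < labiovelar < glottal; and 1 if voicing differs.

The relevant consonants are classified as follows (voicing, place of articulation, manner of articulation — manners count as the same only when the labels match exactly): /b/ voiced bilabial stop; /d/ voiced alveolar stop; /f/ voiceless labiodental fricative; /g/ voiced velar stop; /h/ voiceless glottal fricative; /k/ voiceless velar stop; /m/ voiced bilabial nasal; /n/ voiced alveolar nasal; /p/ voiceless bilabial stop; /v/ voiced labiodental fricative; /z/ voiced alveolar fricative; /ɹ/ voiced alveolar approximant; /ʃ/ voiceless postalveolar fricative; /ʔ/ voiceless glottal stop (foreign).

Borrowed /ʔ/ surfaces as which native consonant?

k

/k/ is closest: same manner (stop), place distance 2 (glottal→velar), same voicing; total 2. Next closest is /g/ at distance 3.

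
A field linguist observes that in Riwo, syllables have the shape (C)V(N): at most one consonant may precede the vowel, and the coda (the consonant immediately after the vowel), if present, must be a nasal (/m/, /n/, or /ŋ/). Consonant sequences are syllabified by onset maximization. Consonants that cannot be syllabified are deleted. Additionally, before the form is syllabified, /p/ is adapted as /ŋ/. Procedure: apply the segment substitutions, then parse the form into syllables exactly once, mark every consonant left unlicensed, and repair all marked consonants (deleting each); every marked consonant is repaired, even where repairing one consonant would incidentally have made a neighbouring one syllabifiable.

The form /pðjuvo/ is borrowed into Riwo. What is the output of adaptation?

juvo

Substitution: /p/ → /ŋ/, giving /ŋðjuvo/.
Syllabifying with onset maximization leaves /ŋ/, /ð/ stranded (only a nasal (/m/, /n/, or /ŋ/) is licensed in coda position; onsets are limited to one consonant).
Deletion applies to /ŋ/, /ð/.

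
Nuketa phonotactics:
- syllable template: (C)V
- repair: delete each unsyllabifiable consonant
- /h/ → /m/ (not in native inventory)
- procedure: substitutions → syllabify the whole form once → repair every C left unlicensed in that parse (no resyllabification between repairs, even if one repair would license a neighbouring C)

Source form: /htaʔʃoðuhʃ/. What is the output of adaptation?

taʃoðu

Substitution: /h/ → /m/, giving /mtaʔʃoðumʃ/.
Syllabifying with onset maximization leaves /m/, /ʔ/, /m/, /ʃ/ stranded (no codas are permitted; onsets are limited to one consonant).
Each unlicensed consonant is deleted: /m/, /ʔ/, /m/, /ʃ/.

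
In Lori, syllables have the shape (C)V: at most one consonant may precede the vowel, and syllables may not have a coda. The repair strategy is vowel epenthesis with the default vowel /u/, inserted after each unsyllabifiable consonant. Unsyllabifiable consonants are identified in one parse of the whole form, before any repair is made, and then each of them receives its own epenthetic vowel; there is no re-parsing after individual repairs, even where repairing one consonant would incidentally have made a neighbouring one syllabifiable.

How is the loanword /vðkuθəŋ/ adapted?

vuðukuθəŋu

The consonants /v/, /ð/, /ŋ/ cannot be parsed into a legal (C)V syllable (no codas are permitted; onsets are limited to one consonant).
Inserting the epenthetic vowel yields /v/ → /vu/, /ð/ → /ðu/, /ŋ/ → /ŋu/.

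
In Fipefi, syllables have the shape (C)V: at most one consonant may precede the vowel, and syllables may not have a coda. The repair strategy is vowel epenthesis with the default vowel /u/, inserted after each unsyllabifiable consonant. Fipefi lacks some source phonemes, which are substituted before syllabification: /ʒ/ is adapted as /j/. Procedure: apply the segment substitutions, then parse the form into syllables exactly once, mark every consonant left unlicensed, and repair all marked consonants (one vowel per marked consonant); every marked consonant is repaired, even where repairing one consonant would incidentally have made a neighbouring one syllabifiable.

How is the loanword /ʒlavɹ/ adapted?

Substitution: /ʒ/ → /j/, giving /jlavɹ/.
Under (C)V, the unsyllabifiable consonants are /j/, /v/, /ɹ/ (no codas are permitted; onsets are limited to one consonant).
Each unlicensed consonant becomes the onset of a new syllable: /j/ → /ju/, /v/ → /vu/, /ɹ/ → /ɹu/.

julavuɹu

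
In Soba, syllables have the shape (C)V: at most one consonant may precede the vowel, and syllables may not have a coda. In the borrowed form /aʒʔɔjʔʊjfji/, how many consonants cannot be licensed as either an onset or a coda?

4

Under (C)V, the unsyllabifiable consonants are /ʒ/, /j/, /j/, /f/ (no codas are permitted; onsets are limited to one consonant).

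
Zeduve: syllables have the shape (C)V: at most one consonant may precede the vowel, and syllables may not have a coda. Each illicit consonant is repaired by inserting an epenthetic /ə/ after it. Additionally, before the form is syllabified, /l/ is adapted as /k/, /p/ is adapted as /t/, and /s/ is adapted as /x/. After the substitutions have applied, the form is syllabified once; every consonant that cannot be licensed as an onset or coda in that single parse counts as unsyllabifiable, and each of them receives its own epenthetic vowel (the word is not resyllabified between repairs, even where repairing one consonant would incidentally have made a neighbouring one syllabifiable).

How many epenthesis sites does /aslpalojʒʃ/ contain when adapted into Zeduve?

5

After substitution the input is /axktakojʒʃ/.
The unsyllabifiable consonants are /x/, /k/, /j/, /ʒ/, /ʃ/; each receives one epenthetic vowel.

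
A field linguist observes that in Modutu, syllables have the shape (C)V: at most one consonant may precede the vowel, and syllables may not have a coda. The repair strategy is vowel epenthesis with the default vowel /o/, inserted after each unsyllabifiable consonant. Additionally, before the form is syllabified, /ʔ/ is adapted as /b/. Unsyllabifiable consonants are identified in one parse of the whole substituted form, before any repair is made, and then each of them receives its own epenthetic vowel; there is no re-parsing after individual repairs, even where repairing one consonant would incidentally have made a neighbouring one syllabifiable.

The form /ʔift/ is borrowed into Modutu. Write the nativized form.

bifoto

Substitution: /ʔ/ → /b/, giving /bift/.
Under (C)V, the unsyllabifiable consonants are /f/, /t/ (no codas are permitted; onsets are limited to one consonant).
Each unlicensed consonant becomes the onset of a new syllable: /f/ → /fo/, /t/ → /to/.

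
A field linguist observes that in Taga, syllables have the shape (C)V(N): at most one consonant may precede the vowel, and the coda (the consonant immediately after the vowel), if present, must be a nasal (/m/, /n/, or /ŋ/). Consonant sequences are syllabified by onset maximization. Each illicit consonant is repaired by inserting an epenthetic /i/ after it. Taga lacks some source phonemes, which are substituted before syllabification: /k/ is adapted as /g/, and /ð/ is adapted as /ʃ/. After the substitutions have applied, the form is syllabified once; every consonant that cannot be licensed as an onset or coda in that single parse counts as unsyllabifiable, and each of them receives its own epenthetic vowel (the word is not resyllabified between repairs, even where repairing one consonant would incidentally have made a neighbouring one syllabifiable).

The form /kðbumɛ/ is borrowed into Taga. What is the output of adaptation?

Substitution: /k/ → /g/, /ð/ → /ʃ/, giving /gʃbumɛ/.
Under (C)V(N), the unsyllabifiable consonants are /g/, /ʃ/ (only a nasal (/m/, /n/, or /ŋ/) is licensed in coda position; onsets are limited to one consonant).
Each unlicensed consonant becomes the onset of a new syllable: /g/ → /gi/, /ʃ/ → /ʃi/.

giʃibumɛ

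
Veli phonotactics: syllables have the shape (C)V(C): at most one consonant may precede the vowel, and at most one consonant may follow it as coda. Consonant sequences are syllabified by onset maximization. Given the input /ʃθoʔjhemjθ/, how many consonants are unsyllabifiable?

Syllabifying with onset maximization leaves /ʃ/, /j/, /j/, /θ/ stranded (at most one coda consonant is licensed; onsets are limited to one consonant).

4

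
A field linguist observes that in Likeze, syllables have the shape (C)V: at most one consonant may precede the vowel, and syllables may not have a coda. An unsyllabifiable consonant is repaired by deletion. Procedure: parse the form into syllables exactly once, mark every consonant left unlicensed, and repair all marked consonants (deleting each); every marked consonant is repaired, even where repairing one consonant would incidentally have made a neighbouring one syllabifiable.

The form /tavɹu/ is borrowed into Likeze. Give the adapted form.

taɹu

Under (C)V, the unsyllabifiable consonants are /v/ (no codas are permitted; onsets are limited to one consonant).
Deleting the stranded consonants removes /v/.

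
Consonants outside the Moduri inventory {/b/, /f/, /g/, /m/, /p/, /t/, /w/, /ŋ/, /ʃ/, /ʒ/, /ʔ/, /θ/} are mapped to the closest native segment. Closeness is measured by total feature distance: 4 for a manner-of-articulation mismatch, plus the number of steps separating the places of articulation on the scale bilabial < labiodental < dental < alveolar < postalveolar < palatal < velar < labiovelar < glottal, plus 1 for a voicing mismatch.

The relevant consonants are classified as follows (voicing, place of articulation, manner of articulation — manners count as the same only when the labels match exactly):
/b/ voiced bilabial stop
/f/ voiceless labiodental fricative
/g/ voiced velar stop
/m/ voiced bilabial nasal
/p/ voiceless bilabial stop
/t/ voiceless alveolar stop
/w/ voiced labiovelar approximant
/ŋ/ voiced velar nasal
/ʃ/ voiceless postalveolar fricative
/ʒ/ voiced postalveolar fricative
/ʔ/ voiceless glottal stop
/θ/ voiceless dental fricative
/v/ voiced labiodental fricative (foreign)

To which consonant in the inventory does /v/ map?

/f/ is closest: same manner (fricative), place distance 0 (labiodental→labiodental), voicing differs (+1); total 1. Next closest is /θ/ at distance 2.

f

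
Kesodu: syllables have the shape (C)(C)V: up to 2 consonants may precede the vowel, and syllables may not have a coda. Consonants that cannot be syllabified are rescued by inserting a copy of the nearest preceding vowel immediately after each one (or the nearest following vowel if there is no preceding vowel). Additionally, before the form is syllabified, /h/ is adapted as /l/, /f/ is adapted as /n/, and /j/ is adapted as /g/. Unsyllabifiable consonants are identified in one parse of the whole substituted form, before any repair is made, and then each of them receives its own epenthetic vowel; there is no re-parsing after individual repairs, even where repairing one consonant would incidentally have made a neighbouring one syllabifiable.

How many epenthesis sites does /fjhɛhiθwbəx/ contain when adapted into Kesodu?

After substitution the input is /nglɛliθwbəx/.
The unsyllabifiable consonants are /n/, /θ/, /x/; each receives one epenthetic vowel.

3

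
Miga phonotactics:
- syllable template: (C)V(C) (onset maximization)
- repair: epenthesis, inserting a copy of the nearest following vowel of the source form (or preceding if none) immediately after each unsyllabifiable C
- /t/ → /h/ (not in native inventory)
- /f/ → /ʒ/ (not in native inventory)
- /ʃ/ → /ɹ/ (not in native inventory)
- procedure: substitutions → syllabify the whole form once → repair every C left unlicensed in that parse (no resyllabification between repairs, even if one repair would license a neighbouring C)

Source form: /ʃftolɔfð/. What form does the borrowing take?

Substitution: /ʃ/ → /ɹ/, /f/ → /ʒ/, /t/ → /h/, giving /ɹʒholɔʒð/.
The consonants /ɹ/, /ʒ/, /ð/ cannot be parsed into a legal (C)V(C) syllable (at most one coda consonant is licensed; onsets are limited to one consonant).
Inserting the epenthetic vowel yields /ɹ/ → /ɹo/, /ʒ/ → /ʒo/, /ð/ → /ðɔ/.

ɹoʒoholɔʒðɔ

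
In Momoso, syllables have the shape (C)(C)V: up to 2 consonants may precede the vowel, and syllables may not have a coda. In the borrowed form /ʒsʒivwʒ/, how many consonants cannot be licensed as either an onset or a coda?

Under (C)(C)V, the unsyllabifiable consonants are /ʒ/, /v/, /w/, /ʒ/ (no codas are permitted; onsets may contain at most 2 consonants).

4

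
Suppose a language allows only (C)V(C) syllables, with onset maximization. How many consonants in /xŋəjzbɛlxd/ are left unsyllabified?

Under (C)V(C), the unsyllabifiable consonants are /x/, /z/, /x/, /d/ (at most one coda consonant is licensed; onsets are limited to one consonant).

4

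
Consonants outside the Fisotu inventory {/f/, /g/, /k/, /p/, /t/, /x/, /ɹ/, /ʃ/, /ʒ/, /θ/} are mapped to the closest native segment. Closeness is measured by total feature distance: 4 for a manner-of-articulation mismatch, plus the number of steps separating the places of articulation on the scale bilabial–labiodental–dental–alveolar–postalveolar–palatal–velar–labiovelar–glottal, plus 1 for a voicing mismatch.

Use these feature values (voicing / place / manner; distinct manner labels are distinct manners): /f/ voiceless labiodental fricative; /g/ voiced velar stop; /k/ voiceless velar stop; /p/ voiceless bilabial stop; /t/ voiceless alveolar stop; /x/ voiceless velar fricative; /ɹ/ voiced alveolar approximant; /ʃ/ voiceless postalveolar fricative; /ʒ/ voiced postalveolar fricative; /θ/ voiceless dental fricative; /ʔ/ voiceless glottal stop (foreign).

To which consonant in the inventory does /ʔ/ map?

/k/ is closest: same manner (stop), place distance 2 (glottal→velar), same voicing; total 2. Next closest is /g/ at distance 3.

k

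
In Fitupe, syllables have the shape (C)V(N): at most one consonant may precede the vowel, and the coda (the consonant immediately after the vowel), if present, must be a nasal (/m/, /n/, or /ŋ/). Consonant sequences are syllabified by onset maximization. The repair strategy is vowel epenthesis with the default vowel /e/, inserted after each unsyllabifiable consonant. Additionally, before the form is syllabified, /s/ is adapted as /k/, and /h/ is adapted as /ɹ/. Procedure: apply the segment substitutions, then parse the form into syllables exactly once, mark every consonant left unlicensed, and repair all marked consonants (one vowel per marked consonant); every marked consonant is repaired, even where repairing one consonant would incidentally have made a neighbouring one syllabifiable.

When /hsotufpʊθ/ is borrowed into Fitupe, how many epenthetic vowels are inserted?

After substitution the input is /ɹkotufpʊθ/.
The unsyllabifiable consonants are /ɹ/, /f/, /θ/; each receives one epenthetic vowel.

3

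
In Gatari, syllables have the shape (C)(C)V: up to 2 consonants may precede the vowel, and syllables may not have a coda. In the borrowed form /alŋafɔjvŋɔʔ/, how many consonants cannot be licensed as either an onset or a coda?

Under (C)(C)V, the unsyllabifiable consonants are /j/, /ʔ/ (no codas are permitted; onsets may contain at most 2 consonants).

2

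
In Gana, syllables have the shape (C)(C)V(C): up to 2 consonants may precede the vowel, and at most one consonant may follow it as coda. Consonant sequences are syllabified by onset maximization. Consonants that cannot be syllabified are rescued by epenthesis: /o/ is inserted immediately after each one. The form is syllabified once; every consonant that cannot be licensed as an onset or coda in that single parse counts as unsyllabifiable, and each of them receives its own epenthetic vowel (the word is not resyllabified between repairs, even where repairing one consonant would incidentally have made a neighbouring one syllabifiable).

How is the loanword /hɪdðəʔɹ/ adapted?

The consonants /ɹ/ cannot be parsed into a legal (C)(C)V(C) syllable (at most one coda consonant is licensed; onsets may contain at most 2 consonants).
Epenthesis after each stranded consonant: /ɹ/ → /ɹo/.

hɪdðəʔɹo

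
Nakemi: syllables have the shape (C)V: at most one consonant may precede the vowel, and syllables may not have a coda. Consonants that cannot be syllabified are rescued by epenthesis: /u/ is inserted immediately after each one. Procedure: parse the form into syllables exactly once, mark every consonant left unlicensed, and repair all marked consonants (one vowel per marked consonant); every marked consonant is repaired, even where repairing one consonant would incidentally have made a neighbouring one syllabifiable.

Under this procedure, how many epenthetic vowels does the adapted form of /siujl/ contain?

2

The unsyllabifiable consonants are /j/, /l/; each receives one epenthetic vowel.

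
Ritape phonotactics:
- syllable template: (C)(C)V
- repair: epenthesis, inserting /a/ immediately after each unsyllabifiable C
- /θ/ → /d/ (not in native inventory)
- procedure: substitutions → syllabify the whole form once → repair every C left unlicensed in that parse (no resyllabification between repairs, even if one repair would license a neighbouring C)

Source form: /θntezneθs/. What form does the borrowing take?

Substitution: /θ/ → /d/, giving /dntezneds/.
The consonants /d/, /d/, /s/ cannot be parsed into a legal (C)(C)V syllable (no codas are permitted; onsets may contain at most 2 consonants).
Inserting the epenthetic vowel yields /d/ → /da/, /d/ → /da/, /s/ → /sa/.

danteznedasa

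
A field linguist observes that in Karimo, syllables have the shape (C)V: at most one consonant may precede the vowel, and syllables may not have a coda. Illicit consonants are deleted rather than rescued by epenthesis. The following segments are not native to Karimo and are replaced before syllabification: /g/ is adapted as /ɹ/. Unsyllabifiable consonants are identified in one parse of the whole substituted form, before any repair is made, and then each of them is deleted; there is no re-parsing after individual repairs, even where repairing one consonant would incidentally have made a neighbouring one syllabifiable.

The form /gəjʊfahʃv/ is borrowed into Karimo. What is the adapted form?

Substitution: /g/ → /ɹ/, giving /ɹəjʊfahʃv/.
The consonants /h/, /ʃ/, /v/ cannot be parsed into a legal (C)V syllable (no codas are permitted; onsets are limited to one consonant).
Each unlicensed consonant is deleted: /h/, /ʃ/, /v/.

ɹəjʊfa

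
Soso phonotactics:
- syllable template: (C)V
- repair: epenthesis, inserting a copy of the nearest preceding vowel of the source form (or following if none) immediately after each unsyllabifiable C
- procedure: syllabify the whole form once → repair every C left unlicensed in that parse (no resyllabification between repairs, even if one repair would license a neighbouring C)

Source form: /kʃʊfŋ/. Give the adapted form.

kʊʃʊfʊŋʊ

Under (C)V, the unsyllabifiable consonants are /k/, /f/, /ŋ/ (no codas are permitted; onsets are limited to one consonant).
Each unlicensed consonant becomes the onset of a new syllable: /k/ → /kʊ/, /f/ → /fʊ/, /ŋ/ → /ŋʊ/.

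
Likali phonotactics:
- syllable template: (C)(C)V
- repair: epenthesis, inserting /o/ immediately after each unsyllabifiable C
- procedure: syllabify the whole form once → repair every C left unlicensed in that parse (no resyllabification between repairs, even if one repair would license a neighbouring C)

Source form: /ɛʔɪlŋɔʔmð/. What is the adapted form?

Under (C)(C)V, the unsyllabifiable consonants are /ʔ/, /m/, /ð/ (no codas are permitted; onsets may contain at most 2 consonants).
Inserting the epenthetic vowel yields /ʔ/ → /ʔo/, /m/ → /mo/, /ð/ → /ðo/.

ɛʔɪlŋɔʔomoðo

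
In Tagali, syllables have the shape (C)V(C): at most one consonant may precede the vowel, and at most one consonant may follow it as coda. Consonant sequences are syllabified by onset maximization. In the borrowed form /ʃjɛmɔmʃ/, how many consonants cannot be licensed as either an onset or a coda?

The consonants /ʃ/, /ʃ/ cannot be parsed into a legal (C)V(C) syllable (at most one coda consonant is licensed; onsets are limited to one consonant).

2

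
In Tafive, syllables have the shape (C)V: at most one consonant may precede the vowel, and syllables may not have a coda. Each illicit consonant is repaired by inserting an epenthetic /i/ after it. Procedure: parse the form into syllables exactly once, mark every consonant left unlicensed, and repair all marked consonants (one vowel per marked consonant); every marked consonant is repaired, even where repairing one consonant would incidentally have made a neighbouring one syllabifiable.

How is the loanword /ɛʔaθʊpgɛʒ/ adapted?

Syllabifying with onset maximization leaves /p/, /ʒ/ stranded (no codas are permitted; onsets are limited to one consonant).
Each unlicensed consonant becomes the onset of a new syllable: /p/ → /pi/, /ʒ/ → /ʒi/.

ɛʔaθʊpigɛʒi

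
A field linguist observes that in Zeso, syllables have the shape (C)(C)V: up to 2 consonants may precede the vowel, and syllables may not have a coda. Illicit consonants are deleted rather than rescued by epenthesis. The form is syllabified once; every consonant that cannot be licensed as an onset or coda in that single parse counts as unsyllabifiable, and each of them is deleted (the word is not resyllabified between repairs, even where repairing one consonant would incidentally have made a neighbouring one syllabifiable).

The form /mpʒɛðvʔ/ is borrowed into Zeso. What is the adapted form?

pʒɛ

Syllabifying with onset maximization leaves /m/, /ð/, /v/, /ʔ/ stranded (no codas are permitted; onsets may contain at most 2 consonants).
Each unlicensed consonant is deleted: /m/, /ð/, /v/, /ʔ/.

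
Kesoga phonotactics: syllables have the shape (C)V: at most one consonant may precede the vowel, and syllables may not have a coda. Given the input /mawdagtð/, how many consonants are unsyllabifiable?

Syllabifying with onset maximization leaves /w/, /g/, /t/, /ð/ stranded (no codas are permitted; onsets are limited to one consonant).

4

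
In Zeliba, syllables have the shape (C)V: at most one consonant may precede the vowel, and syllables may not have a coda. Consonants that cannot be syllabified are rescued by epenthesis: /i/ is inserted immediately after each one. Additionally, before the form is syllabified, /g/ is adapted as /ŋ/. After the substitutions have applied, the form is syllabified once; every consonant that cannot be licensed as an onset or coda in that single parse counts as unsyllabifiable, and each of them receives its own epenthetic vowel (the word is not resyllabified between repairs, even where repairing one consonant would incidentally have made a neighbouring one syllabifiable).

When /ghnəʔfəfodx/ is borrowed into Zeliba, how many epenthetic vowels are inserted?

5

After substitution the input is /ŋhnəʔfəfodx/.
The unsyllabifiable consonants are /ŋ/, /h/, /ʔ/, /d/, /x/; each receives one epenthetic vowel.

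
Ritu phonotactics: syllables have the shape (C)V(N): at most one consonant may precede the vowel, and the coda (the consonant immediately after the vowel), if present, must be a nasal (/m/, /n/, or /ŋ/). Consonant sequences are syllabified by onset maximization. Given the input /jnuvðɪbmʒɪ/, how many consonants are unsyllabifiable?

4

The consonants /j/, /v/, /b/, /m/ cannot be parsed into a legal (C)V(N) syllable (only a nasal (/m/, /n/, or /ŋ/) is licensed in coda position; onsets are limited to one consonant).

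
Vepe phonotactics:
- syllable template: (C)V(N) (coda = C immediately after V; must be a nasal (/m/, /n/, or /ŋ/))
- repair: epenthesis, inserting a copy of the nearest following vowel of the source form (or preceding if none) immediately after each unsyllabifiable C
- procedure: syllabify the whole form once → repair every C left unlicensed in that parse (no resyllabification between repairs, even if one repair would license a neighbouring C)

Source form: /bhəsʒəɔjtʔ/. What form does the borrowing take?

bəhəsəʒəɔjɔtɔʔɔ

Syllabifying with onset maximization leaves /b/, /s/, /j/, /t/, /ʔ/ stranded (only a nasal (/m/, /n/, or /ŋ/) is licensed in coda position; onsets are limited to one consonant).
Inserting the epenthetic vowel yields /b/ → /bə/, /s/ → /sə/, /j/ → /jɔ/, /t/ → /tɔ/, /ʔ/ → /ʔɔ/.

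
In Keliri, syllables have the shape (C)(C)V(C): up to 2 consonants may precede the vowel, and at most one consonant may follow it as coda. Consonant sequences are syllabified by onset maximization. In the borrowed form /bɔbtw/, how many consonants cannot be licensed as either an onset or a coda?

Under (C)(C)V(C), the unsyllabifiable consonants are /t/, /w/ (at most one coda consonant is licensed; onsets may contain at most 2 consonants).

2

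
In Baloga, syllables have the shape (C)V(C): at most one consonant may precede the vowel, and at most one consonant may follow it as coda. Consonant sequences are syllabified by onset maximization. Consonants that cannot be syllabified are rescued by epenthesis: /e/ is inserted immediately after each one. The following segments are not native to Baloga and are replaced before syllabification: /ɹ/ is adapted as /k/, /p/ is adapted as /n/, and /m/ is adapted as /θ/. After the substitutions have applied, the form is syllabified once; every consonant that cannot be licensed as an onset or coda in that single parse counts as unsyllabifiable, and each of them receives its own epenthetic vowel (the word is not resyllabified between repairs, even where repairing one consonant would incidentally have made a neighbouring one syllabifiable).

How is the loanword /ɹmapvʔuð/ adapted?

Substitution: /ɹ/ → /k/, /m/ → /θ/, /p/ → /n/, giving /kθanvʔuð/.
Under (C)V(C), the unsyllabifiable consonants are /k/, /v/ (at most one coda consonant is licensed; onsets are limited to one consonant).
Epenthesis after each stranded consonant: /k/ → /ke/, /v/ → /ve/.

keθanveʔuð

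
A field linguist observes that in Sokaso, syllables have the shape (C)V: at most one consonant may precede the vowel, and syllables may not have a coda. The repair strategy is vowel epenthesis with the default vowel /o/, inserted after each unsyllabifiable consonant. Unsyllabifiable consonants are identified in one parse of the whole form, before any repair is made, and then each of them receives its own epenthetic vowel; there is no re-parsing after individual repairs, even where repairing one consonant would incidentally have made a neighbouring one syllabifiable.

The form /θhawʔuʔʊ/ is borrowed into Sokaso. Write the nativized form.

θohawoʔuʔʊ

Under (C)V, the unsyllabifiable consonants are /θ/, /w/ (no codas are permitted; onsets are limited to one consonant).
Each unlicensed consonant becomes the onset of a new syllable: /θ/ → /θo/, /w/ → /wo/.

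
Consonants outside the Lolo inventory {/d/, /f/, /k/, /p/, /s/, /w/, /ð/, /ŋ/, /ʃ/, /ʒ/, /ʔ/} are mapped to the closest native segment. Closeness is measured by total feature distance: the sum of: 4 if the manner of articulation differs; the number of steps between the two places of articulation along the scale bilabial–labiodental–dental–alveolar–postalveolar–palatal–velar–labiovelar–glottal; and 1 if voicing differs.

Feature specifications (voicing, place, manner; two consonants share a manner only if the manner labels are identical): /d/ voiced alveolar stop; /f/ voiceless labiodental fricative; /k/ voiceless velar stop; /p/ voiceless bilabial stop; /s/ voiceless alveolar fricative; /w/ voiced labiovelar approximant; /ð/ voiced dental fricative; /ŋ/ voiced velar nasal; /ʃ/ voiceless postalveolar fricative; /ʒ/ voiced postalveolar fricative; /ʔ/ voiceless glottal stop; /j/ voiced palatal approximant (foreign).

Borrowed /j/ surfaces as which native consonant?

/w/ is closest: same manner (approximant), place distance 2 (palatal→labiovelar), same voicing; total 2. Next closest is /ŋ/ at distance 5.

w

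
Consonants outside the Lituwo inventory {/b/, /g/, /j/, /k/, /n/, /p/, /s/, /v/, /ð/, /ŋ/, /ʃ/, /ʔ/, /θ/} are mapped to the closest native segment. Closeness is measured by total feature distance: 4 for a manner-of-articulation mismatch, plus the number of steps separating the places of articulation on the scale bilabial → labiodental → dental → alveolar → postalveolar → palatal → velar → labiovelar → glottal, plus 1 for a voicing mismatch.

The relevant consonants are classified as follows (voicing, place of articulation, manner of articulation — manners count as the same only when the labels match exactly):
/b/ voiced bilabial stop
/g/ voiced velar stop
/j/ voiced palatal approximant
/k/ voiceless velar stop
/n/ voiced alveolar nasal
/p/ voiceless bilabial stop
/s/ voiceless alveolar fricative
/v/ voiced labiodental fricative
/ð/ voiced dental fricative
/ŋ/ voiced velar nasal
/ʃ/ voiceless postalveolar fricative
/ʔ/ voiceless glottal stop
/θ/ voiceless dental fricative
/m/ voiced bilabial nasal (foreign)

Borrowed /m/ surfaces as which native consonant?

n

/n/ is closest: same manner (nasal), place distance 3 (bilabial→alveolar), same voicing; total 3. Next closest is /b/ at distance 4.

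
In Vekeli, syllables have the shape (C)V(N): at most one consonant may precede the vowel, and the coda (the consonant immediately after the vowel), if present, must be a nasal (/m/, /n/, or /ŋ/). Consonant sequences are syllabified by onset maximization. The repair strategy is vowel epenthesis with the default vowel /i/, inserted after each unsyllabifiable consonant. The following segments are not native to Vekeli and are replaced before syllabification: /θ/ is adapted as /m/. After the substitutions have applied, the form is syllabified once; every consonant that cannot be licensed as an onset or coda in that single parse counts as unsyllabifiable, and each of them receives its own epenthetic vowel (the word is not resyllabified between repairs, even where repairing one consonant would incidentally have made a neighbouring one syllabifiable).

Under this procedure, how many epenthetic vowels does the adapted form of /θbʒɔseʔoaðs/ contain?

4

After substitution the input is /mbʒɔseʔoaðs/.
The unsyllabifiable consonants are /m/, /b/, /ð/, /s/; each receives one epenthetic vowel.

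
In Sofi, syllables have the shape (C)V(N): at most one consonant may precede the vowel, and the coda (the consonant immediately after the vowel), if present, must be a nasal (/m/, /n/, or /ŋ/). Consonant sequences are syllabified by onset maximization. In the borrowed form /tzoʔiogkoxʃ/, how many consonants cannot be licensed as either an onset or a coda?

The consonants /t/, /g/, /x/, /ʃ/ cannot be parsed into a legal (C)V(N) syllable (only a nasal (/m/, /n/, or /ŋ/) is licensed in coda position; onsets are limited to one consonant).

4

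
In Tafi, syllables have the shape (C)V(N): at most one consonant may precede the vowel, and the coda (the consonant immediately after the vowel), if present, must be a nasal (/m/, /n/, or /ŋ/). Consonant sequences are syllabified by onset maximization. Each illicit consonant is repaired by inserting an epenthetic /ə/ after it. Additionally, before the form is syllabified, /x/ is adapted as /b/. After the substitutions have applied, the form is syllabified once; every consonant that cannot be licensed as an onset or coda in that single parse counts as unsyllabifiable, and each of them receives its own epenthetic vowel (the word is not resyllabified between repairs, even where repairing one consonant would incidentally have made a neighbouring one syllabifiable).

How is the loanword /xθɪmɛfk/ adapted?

Substitution: /x/ → /b/, giving /bθɪmɛfk/.
Under (C)V(N), the unsyllabifiable consonants are /b/, /f/, /k/ (only a nasal (/m/, /n/, or /ŋ/) is licensed in coda position; onsets are limited to one consonant).
Inserting the epenthetic vowel yields /b/ → /bə/, /f/ → /fə/, /k/ → /kə/.

bəθɪmɛfəkə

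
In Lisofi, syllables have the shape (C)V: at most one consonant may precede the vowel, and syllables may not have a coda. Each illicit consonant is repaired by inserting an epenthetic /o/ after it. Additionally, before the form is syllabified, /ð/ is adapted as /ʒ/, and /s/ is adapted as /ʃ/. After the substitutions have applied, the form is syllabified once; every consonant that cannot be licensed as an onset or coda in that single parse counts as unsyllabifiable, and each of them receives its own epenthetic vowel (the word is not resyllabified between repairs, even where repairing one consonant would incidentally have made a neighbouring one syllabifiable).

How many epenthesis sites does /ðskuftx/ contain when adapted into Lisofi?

5

After substitution the input is /ʒʃkuftx/.
The unsyllabifiable consonants are /ʒ/, /ʃ/, /f/, /t/, /x/; each receives one epenthetic vowel.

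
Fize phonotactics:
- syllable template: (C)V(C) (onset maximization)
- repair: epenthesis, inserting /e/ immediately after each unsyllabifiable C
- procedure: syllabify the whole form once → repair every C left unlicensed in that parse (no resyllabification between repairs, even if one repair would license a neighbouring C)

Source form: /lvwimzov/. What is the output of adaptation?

Under (C)V(C), the unsyllabifiable consonants are /l/, /v/ (at most one coda consonant is licensed; onsets are limited to one consonant).
Each unlicensed consonant becomes the onset of a new syllable: /l/ → /le/, /v/ → /ve/.

levewimzov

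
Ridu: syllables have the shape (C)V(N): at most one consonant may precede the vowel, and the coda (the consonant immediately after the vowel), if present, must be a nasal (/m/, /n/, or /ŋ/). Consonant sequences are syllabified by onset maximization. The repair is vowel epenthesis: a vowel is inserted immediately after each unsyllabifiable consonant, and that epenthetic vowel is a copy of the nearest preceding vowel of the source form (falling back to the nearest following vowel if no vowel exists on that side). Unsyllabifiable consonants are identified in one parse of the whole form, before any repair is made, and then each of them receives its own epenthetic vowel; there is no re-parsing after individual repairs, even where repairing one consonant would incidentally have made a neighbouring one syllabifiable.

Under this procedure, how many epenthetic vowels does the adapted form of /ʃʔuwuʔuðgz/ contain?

4

The unsyllabifiable consonants are /ʃ/, /ð/, /g/, /z/; each receives one epenthetic vowel.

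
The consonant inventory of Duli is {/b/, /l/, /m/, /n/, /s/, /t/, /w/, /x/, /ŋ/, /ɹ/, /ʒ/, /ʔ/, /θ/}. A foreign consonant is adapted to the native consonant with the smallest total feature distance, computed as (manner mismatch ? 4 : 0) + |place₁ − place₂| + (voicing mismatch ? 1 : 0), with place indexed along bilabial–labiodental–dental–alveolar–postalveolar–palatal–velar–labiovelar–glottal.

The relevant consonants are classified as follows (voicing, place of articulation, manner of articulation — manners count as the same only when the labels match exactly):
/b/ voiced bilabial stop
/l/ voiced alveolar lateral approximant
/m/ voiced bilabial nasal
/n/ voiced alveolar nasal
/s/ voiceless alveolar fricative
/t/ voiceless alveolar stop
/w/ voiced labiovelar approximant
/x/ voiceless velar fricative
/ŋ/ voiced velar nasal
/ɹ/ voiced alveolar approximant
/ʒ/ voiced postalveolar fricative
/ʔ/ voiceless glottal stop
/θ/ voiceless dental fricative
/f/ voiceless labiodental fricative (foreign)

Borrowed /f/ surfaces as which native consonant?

θ

/θ/ is closest: same manner (fricative), place distance 1 (labiodental→dental), same voicing; total 1. Next closest is /s/ at distance 2.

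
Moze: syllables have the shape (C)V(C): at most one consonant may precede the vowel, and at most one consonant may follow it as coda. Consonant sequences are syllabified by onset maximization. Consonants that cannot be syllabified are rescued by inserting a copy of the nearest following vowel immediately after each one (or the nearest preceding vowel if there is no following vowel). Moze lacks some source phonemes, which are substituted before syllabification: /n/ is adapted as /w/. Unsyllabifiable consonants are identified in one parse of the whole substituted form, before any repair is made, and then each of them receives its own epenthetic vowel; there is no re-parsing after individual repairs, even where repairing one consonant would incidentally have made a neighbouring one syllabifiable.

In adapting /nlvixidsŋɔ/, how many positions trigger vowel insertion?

After substitution the input is /wlvixidsŋɔ/.
The unsyllabifiable consonants are /w/, /l/, /s/; each receives one epenthetic vowel.

3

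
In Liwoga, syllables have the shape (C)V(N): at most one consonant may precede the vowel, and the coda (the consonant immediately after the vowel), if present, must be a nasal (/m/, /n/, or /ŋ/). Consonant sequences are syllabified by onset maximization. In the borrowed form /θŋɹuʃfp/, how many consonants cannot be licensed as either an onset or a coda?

5

Syllabifying with onset maximization leaves /θ/, /ŋ/, /ʃ/, /f/, /p/ stranded (only a nasal (/m/, /n/, or /ŋ/) is licensed in coda position; onsets are limited to one consonant).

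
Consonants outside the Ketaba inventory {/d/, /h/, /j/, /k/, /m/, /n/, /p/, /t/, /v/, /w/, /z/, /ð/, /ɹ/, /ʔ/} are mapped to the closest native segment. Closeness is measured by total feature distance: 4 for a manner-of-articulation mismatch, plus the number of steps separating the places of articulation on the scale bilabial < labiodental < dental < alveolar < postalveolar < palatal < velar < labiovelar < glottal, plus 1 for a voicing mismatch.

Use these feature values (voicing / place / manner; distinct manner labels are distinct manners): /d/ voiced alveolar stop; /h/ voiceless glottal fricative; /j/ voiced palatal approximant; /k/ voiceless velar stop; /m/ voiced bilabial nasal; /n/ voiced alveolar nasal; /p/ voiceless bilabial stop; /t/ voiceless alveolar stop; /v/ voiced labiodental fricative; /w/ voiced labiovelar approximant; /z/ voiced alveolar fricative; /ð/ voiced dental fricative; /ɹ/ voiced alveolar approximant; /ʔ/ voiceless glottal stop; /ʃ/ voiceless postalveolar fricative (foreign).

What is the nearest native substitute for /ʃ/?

/z/ is closest: same manner (fricative), place distance 1 (postalveolar→alveolar), voicing differs (+1); total 2. Next closest is /ð/ at distance 3.

z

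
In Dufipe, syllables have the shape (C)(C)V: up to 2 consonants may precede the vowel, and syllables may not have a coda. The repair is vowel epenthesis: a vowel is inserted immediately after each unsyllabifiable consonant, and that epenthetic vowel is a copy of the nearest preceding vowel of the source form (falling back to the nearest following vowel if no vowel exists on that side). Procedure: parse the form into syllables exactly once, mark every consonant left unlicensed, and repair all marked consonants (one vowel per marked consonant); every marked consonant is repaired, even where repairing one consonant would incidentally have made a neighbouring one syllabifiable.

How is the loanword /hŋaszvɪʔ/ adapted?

hŋasazvɪʔɪ

The consonants /s/, /ʔ/ cannot be parsed into a legal (C)(C)V syllable (no codas are permitted; onsets may contain at most 2 consonants).
Inserting the epenthetic vowel yields /s/ → /sa/, /ʔ/ → /ʔɪ/.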